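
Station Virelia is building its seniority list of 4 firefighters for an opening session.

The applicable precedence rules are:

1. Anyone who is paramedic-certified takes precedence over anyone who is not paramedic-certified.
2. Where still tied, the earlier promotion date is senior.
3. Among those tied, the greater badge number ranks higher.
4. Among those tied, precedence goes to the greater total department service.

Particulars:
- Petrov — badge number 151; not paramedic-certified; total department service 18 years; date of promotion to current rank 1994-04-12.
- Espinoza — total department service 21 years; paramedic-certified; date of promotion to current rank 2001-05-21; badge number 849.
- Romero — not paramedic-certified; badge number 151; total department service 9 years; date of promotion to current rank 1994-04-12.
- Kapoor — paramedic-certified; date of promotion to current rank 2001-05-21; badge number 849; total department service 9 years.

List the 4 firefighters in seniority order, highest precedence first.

By the first rule: Espinoza and Kapoor (both paramedic-certified); then Petrov and Romero (both not paramedic-certified).
Espinoza and Kapoor both have date of promotion to current rank 2001-05-21, so the next rule applies.
Espinoza and Kapoor both have badge number 849, so the next rule applies.
Among Espinoza and Kapoor, by total department service (higher first): Espinoza (21 years) before Kapoor (9 years).
Petrov and Romero both have date of promotion to current rank 1994-04-12, so the next rule applies.
Petrov and Romero both have badge number 151, so the next rule applies.
Among Petrov and Romero, by total department service (higher first): Petrov (18 years) before Romero (9 years).
Full order: Espinoza, Kapoor, Petrov, Romero.

Espinoza, Kapoor, Petrov, Romero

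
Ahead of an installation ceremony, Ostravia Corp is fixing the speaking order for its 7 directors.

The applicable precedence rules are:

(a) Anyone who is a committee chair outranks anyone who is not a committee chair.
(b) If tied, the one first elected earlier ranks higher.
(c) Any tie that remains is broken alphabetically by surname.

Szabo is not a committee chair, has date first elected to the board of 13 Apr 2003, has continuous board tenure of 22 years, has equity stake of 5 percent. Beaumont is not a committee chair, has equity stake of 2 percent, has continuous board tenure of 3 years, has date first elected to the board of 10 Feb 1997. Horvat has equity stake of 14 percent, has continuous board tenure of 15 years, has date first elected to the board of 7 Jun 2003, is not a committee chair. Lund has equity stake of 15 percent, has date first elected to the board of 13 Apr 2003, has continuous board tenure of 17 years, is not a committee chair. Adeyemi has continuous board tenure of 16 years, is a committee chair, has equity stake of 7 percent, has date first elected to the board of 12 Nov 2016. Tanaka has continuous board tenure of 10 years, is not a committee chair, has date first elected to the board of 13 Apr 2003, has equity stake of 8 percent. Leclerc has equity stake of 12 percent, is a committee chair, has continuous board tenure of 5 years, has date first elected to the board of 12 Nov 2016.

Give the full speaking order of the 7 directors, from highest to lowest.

By the first rule: Adeyemi and Leclerc (both a committee chair); then Beaumont, Lund, Szabo, Tanaka and Horvat (each not a committee chair).
Adeyemi and Leclerc both have date first elected to the board 12 Nov 2016, so the next rule applies.
Among Adeyemi and Leclerc, alphabetically by surname: Adeyemi before Leclerc.
Among Beaumont, Lund, Szabo, Tanaka and Horvat, by date first elected to the board (earlier first): Beaumont (10 Feb 1997) before Lund, Szabo and Tanaka (13 Apr 2003) before Horvat (7 Jun 2003).
Among Lund, Szabo and Tanaka, alphabetically by surname: Lund before Szabo before Tanaka.
Full order: Adeyemi, Leclerc, Beaumont, Lund, Szabo, Tanaka, Horvat.

Adeyemi, Leclerc, Beaumont, Lund, Szabo, Tanaka, Horvat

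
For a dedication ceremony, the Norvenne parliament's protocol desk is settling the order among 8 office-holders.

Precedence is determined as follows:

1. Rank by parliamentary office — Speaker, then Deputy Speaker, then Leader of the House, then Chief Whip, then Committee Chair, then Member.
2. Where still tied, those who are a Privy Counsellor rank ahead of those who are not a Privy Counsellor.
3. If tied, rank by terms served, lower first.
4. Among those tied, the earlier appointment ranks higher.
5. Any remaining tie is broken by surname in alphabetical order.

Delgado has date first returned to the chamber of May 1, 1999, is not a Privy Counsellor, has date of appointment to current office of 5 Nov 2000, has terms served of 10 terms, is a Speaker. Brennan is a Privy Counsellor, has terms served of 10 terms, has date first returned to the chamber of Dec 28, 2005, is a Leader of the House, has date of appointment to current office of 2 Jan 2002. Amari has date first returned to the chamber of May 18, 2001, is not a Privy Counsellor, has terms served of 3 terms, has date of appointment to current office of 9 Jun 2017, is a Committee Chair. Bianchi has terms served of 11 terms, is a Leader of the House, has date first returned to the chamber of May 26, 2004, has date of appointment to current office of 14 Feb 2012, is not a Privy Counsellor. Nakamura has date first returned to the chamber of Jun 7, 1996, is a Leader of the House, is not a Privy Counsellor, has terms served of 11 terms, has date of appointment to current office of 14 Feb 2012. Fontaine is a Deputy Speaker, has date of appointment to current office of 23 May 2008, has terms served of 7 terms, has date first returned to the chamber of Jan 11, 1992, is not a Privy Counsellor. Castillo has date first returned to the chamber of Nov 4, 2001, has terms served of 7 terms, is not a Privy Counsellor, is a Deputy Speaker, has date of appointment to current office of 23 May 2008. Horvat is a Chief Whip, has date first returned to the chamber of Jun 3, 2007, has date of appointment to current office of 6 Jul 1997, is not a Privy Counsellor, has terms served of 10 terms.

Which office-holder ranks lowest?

Amari

By parliamentary office: Delgado (Speaker); then Castillo and Fontaine (Deputy Speaker); then Brennan, Bianchi and Nakamura (Leader of the House); then Horvat (Chief Whip); then Amari (Committee Chair).
Castillo and Fontaine are each not a Privy Counsellor, so the next rule applies.
Castillo and Fontaine both have terms served 7 terms, so the next rule applies.
Castillo and Fontaine both have date of appointment to current office 23 May 2008, so the next rule applies.
Among Castillo and Fontaine, alphabetically by surname: Castillo before Fontaine.
Among Brennan, Bianchi and Nakamura, a Privy Counsellor before not a Privy Counsellor: Brennan (a Privy Counsellor) before Bianchi and Nakamura (not a Privy Counsellor).
Bianchi and Nakamura both have terms served 11 terms, so the next rule applies.
Bianchi and Nakamura both have date of appointment to current office 14 Feb 2012, so the next rule applies.
Among Bianchi and Nakamura, alphabetically by surname: Bianchi before Nakamura.
Order: Delgado, Castillo, Fontaine, Brennan, Bianchi, Nakamura, Horvat, Amari.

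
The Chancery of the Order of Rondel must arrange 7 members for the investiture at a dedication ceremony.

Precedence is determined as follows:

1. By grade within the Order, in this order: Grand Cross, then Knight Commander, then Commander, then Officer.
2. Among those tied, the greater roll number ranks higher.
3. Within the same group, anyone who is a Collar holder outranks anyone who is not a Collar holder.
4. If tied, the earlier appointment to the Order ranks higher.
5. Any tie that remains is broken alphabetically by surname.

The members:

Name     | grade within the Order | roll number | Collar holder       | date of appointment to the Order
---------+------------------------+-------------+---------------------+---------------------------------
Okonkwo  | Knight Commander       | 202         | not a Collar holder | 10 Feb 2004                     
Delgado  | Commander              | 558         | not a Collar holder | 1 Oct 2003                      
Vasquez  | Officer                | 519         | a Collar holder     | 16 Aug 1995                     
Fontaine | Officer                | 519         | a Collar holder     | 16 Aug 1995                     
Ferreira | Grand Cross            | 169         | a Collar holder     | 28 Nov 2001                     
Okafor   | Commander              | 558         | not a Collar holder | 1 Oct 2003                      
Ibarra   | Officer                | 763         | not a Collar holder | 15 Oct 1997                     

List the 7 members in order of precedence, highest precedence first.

Ferreira, Okonkwo, Delgado, Okafor, Ibarra, Fontaine, Vasquez

By grade within the Order: Ferreira (Grand Cross); then Okonkwo (Knight Commander); then Delgado and Okafor (Commander); then Ibarra, Fontaine and Vasquez (Officer).
Delgado and Okafor both have roll number 558, so the next rule applies.
Delgado and Okafor are each not a Collar holder, so the next rule applies.
Delgado and Okafor both have date of appointment to the Order 1 Oct 2003, so the next rule applies.
Among Delgado and Okafor, alphabetically by surname: Delgado before Okafor.
Among Ibarra, Fontaine and Vasquez, by roll number (higher first): Ibarra (763) before Fontaine and Vasquez (519).
Fontaine and Vasquez are each a Collar holder, so the next rule applies.
Fontaine and Vasquez both have date of appointment to the Order 16 Aug 1995, so the next rule applies.
Among Fontaine and Vasquez, alphabetically by surname: Fontaine before Vasquez.
Full order: Ferreira, Okonkwo, Delgado, Okafor, Ibarra, Fontaine, Vasquez.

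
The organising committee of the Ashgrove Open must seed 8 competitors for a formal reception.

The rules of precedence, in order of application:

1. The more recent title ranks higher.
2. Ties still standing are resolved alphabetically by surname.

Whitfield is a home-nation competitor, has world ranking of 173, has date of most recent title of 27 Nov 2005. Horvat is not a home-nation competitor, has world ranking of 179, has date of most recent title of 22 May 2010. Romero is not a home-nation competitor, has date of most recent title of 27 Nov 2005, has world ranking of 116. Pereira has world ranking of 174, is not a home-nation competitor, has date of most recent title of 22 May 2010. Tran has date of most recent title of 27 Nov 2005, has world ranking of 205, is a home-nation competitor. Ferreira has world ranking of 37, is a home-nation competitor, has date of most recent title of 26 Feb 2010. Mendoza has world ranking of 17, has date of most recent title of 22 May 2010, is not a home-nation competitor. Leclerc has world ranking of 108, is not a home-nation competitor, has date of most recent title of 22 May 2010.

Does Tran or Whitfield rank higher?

Tran

By date of most recent title (later first): Horvat, Leclerc, Mendoza and Pereira (each 22 May 2010); then Ferreira (26 Feb 2010); then Romero, Tran and Whitfield (each 27 Nov 2005).
Among Horvat, Leclerc, Mendoza and Pereira, alphabetically by surname: Horvat before Leclerc before Mendoza before Pereira.
Among Romero, Tran and Whitfield, alphabetically by surname: Romero before Tran before Whitfield.
So Tran takes precedence.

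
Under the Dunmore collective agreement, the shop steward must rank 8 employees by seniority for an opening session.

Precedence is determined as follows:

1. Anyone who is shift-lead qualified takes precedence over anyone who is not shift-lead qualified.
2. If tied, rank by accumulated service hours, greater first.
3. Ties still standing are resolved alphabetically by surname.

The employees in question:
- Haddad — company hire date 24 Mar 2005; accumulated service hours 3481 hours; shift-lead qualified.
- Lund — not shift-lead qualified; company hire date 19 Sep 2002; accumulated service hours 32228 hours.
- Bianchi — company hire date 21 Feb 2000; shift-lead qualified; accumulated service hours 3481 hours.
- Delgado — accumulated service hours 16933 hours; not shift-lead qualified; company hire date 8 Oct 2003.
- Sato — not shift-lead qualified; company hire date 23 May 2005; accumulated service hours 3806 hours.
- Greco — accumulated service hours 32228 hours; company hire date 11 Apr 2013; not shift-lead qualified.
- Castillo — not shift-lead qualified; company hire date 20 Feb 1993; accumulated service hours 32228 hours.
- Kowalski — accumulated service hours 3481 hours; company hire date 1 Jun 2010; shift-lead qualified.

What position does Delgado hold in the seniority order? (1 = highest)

7

By the first rule: Bianchi, Haddad and Kowalski (each shift-lead qualified); then Castillo, Greco, Lund, Delgado and Sato (each not shift-lead qualified).
Bianchi, Haddad and Kowalski all have accumulated service hours 3481 hours, so the next rule applies.
Among Bianchi, Haddad and Kowalski, alphabetically by surname: Bianchi before Haddad before Kowalski.
Among Castillo, Greco, Lund, Delgado and Sato, by accumulated service hours (higher first): Castillo, Greco and Lund (32228 hours) before Delgado (16933 hours) before Sato (3806 hours).
Among Castillo, Greco and Lund, alphabetically by surname: Castillo before Greco before Lund.
Order: Bianchi, Haddad, Kowalski, Castillo, Greco, Lund, Delgado, Sato. So position 7.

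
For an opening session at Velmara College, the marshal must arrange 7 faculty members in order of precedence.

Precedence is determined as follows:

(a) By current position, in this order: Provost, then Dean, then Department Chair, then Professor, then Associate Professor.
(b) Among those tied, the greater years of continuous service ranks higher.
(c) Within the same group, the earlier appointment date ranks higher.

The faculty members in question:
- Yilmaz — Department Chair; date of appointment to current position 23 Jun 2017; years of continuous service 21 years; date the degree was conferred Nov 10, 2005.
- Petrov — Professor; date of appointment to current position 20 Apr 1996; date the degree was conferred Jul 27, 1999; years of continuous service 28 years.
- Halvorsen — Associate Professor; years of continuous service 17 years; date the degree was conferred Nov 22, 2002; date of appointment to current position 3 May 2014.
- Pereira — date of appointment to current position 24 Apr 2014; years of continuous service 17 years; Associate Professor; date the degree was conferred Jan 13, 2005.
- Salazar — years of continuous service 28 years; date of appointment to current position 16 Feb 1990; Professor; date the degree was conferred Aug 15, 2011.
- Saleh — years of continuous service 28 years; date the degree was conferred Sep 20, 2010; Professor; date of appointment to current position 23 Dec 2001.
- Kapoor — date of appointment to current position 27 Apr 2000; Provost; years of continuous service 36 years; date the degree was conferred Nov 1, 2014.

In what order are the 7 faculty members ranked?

Kapoor, Yilmaz, Salazar, Petrov, Saleh, Pereira, Halvorsen

By current position: Kapoor (Provost); then Yilmaz (Department Chair); then Salazar, Petrov and Saleh (Professor); then Pereira and Halvorsen (Associate Professor).
Salazar, Petrov and Saleh all have years of continuous service 28 years, so the next rule applies.
Among Salazar, Petrov and Saleh, by date of appointment to current position (earlier first): Salazar (16 Feb 1990) before Petrov (20 Apr 1996) before Saleh (23 Dec 2001).
Pereira and Halvorsen both have years of continuous service 17 years, so the next rule applies.
Among Pereira and Halvorsen, by date of appointment to current position (earlier first): Pereira (24 Apr 2014) before Halvorsen (3 May 2014).
Full order: Kapoor, Yilmaz, Salazar, Petrov, Saleh, Pereira, Halvorsen.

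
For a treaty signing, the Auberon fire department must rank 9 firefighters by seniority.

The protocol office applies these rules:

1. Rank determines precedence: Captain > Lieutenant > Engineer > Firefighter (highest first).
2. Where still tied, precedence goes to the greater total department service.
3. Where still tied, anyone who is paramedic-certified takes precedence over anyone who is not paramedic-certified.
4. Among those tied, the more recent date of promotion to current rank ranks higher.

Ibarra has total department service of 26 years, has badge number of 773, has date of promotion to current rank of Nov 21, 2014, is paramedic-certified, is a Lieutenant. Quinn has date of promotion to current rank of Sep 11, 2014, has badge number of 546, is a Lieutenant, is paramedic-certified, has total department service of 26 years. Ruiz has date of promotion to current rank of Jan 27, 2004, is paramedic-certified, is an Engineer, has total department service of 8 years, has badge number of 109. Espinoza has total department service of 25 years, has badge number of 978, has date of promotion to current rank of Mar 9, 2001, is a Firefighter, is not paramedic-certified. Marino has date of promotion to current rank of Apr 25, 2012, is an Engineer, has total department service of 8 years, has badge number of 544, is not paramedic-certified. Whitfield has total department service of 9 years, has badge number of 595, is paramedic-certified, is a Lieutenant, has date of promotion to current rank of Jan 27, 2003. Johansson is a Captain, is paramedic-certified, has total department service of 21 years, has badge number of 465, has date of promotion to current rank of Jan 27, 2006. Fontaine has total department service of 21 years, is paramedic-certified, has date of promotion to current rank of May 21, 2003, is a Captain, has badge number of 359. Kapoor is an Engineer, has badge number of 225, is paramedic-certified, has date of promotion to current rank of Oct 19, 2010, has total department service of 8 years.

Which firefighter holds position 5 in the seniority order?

Whitfield

By rank: Johansson and Fontaine (Captain); then Ibarra, Quinn and Whitfield (Lieutenant); then Kapoor, Ruiz and Marino (Engineer); then Espinoza (Firefighter).
Johansson and Fontaine both have total department service 21 years, so the next rule applies.
Johansson and Fontaine are each paramedic-certified, so the next rule applies.
Among Johansson and Fontaine, by date of promotion to current rank (later first): Johansson (Jan 27, 2006) before Fontaine (May 21, 2003).
Among Ibarra, Quinn and Whitfield, by total department service (higher first): Ibarra and Quinn (26 years) before Whitfield (9 years).
Ibarra and Quinn are each paramedic-certified, so the next rule applies.
Among Ibarra and Quinn, by date of promotion to current rank (later first): Ibarra (Nov 21, 2014) before Quinn (Sep 11, 2014).
Kapoor, Ruiz and Marino all have total department service 8 years, so the next rule applies.
Among Kapoor, Ruiz and Marino, paramedic-certified before not paramedic-certified: Kapoor and Ruiz (paramedic-certified) before Marino (not paramedic-certified).
Among Kapoor and Ruiz, by date of promotion to current rank (later first): Kapoor (Oct 19, 2010) before Ruiz (Jan 27, 2004).
Order: Johansson, Fontaine, Ibarra, Quinn, Whitfield, Kapoor, Ruiz, Marino, Espinoza.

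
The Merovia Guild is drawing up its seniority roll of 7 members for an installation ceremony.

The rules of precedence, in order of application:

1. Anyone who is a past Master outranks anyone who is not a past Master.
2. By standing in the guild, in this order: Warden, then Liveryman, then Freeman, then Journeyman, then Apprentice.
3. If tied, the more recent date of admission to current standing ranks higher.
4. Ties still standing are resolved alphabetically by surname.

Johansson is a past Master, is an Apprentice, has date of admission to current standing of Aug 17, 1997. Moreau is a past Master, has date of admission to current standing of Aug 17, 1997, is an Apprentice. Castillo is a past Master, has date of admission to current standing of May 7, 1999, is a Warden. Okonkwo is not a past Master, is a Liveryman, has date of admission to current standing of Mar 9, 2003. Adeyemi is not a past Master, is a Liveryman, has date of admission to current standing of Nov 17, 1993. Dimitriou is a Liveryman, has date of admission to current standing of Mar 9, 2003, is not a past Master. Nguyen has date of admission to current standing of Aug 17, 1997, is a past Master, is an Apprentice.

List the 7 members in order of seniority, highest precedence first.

By the first rule: Castillo, Johansson, Moreau and Nguyen (each a past Master); then Dimitriou, Okonkwo and Adeyemi (each not a past Master).
Among Castillo, Johansson, Moreau and Nguyen, by standing in the guild: Castillo (Warden) before Johansson, Moreau and Nguyen (Apprentice).
Johansson, Moreau and Nguyen all have date of admission to current standing Aug 17, 1997, so the next rule applies.
Among Johansson, Moreau and Nguyen, alphabetically by surname: Johansson before Moreau before Nguyen.
Dimitriou, Okonkwo and Adeyemi are each Liveryman, so the next rule applies.
Among Dimitriou, Okonkwo and Adeyemi, by date of admission to current standing (later first): Dimitriou and Okonkwo (Mar 9, 2003) before Adeyemi (Nov 17, 1993).
Among Dimitriou and Okonkwo, alphabetically by surname: Dimitriou before Okonkwo.
Full order: Castillo, Johansson, Moreau, Nguyen, Dimitriou, Okonkwo, Adeyemi.

Castillo, Johansson, Moreau, Nguyen, Dimitriou, Okonkwo, Adeyemi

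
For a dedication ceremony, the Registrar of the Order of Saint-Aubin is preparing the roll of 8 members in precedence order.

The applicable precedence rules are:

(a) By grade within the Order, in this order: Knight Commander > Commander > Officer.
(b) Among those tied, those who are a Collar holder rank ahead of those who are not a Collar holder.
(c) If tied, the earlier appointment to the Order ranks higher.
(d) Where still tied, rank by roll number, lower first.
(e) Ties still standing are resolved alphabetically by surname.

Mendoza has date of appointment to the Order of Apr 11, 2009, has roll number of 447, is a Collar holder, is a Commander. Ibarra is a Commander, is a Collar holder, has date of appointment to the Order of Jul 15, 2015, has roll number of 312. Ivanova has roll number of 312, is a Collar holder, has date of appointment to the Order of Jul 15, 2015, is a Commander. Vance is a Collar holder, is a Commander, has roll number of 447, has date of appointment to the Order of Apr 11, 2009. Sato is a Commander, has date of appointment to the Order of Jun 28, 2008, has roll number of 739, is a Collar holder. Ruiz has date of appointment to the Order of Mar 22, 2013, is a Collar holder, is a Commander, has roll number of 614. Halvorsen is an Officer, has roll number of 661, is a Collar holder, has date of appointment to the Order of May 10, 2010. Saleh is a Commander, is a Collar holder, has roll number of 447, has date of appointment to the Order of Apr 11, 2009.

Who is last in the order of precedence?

Halvorsen

By grade within the Order: Sato, Mendoza, Saleh, Vance, Ruiz, Ibarra and Ivanova (Commander); then Halvorsen (Officer).
Sato, Mendoza, Saleh, Vance, Ruiz, Ibarra and Ivanova are each a Collar holder, so the next rule applies.
Among Sato, Mendoza, Saleh, Vance, Ruiz, Ibarra and Ivanova, by date of appointment to the Order (earlier first): Sato (Jun 28, 2008) before Mendoza, Saleh and Vance (Apr 11, 2009) before Ruiz (Mar 22, 2013) before Ibarra and Ivanova (Jul 15, 2015).
Mendoza, Saleh and Vance all have roll number 447, so the next rule applies.
Among Mendoza, Saleh and Vance, alphabetically by surname: Mendoza before Saleh before Vance.
Ibarra and Ivanova both have roll number 312, so the next rule applies.
Among Ibarra and Ivanova, alphabetically by surname: Ibarra before Ivanova.
Order: Sato, Mendoza, Saleh, Vance, Ruiz, Ibarra, Ivanova, Halvorsen.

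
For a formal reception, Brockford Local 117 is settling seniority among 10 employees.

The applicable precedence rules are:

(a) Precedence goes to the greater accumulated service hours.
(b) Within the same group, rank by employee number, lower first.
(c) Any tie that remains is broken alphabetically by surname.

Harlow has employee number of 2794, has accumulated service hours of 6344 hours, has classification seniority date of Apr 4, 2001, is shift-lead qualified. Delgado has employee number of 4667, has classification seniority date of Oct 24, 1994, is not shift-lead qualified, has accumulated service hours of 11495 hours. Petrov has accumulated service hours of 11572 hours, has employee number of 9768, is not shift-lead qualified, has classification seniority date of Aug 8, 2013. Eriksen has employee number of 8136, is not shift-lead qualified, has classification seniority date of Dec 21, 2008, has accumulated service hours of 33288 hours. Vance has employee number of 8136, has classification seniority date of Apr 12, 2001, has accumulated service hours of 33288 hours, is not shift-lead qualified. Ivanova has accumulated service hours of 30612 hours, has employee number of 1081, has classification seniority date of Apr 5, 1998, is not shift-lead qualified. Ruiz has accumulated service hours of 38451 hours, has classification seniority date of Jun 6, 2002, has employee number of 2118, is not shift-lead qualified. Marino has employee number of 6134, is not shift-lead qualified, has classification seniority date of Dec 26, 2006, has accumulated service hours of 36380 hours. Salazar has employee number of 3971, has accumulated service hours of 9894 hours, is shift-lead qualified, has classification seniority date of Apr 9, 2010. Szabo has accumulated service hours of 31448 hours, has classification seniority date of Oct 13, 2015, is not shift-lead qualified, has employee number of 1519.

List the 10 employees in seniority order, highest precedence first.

Ruiz, Marino, Eriksen, Vance, Szabo, Ivanova, Petrov, Delgado, Salazar, Harlow

By accumulated service hours (higher first): Ruiz (38451 hours); then Marino (36380 hours); then Eriksen and Vance (both 33288 hours); then Szabo (31448 hours); then Ivanova (30612 hours); then Petrov (11572 hours); then Delgado (11495 hours); then Salazar (9894 hours); then Harlow (6344 hours).
Eriksen and Vance both have employee number 8136, so the next rule applies.
Among Eriksen and Vance, alphabetically by surname: Eriksen before Vance.
Full order: Ruiz, Marino, Eriksen, Vance, Szabo, Ivanova, Petrov, Delgado, Salazar, Harlow.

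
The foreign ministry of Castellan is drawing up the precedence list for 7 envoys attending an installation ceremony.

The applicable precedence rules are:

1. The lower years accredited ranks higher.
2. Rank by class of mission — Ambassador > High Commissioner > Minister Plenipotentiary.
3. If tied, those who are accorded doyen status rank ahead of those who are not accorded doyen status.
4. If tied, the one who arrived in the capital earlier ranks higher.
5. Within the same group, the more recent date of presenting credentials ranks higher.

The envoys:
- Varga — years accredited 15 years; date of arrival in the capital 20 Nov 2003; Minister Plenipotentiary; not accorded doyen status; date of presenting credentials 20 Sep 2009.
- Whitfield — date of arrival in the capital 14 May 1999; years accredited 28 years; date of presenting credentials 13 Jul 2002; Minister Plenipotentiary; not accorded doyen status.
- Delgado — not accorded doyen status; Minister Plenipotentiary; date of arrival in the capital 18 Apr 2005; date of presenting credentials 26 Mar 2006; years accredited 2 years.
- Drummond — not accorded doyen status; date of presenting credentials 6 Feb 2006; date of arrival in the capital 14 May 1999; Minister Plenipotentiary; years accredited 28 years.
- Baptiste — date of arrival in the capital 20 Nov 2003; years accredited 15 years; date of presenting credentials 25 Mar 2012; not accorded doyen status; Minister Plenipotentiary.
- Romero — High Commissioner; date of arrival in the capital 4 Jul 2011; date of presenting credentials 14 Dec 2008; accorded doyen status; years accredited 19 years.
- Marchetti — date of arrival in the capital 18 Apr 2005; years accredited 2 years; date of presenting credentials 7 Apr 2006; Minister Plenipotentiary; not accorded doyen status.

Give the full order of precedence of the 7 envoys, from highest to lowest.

By years accredited (lower first): Marchetti and Delgado (both 2 years); then Baptiste and Varga (both 15 years); then Romero (19 years); then Drummond and Whitfield (both 28 years).
Marchetti and Delgado are each Minister Plenipotentiary, so the next rule applies.
Marchetti and Delgado are each not accorded doyen status, so the next rule applies.
Marchetti and Delgado both have date of arrival in the capital 18 Apr 2005, so the next rule applies.
Among Marchetti and Delgado, by date of presenting credentials (later first): Marchetti (7 Apr 2006) before Delgado (26 Mar 2006).
Baptiste and Varga are each Minister Plenipotentiary, so the next rule applies.
Baptiste and Varga are each not accorded doyen status, so the next rule applies.
Baptiste and Varga both have date of arrival in the capital 20 Nov 2003, so the next rule applies.
Among Baptiste and Varga, by date of presenting credentials (later first): Baptiste (25 Mar 2012) before Varga (20 Sep 2009).
Drummond and Whitfield are each Minister Plenipotentiary, so the next rule applies.
Drummond and Whitfield are each not accorded doyen status, so the next rule applies.
Drummond and Whitfield both have date of arrival in the capital 14 May 1999, so the next rule applies.
Among Drummond and Whitfield, by date of presenting credentials (later first): Drummond (6 Feb 2006) before Whitfield (13 Jul 2002).
Full order: Marchetti, Delgado, Baptiste, Varga, Romero, Drummond, Whitfield.

Marchetti, Delgado, Baptiste, Varga, Romero, Drummond, Whitfield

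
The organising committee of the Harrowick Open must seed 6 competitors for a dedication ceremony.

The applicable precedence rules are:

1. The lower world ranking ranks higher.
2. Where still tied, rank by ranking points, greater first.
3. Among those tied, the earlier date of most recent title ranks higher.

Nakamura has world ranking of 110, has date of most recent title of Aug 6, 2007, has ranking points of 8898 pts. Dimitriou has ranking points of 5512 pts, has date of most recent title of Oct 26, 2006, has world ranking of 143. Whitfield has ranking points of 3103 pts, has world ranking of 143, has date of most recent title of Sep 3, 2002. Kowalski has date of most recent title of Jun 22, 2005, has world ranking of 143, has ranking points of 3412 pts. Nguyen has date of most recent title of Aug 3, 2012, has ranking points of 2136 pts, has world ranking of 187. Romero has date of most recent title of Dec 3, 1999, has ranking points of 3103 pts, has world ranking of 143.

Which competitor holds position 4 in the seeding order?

By world ranking (lower first): Nakamura (110); then Dimitriou, Kowalski, Romero and Whitfield (each 143); then Nguyen (187).
Among Dimitriou, Kowalski, Romero and Whitfield, by ranking points (higher first): Dimitriou (5512 pts) before Kowalski (3412 pts) before Romero and Whitfield (3103 pts).
Among Romero and Whitfield, by date of most recent title (earlier first): Romero (Dec 3, 1999) before Whitfield (Sep 3, 2002).
Order: Nakamura, Dimitriou, Kowalski, Romero, Whitfield, Nguyen.

Romero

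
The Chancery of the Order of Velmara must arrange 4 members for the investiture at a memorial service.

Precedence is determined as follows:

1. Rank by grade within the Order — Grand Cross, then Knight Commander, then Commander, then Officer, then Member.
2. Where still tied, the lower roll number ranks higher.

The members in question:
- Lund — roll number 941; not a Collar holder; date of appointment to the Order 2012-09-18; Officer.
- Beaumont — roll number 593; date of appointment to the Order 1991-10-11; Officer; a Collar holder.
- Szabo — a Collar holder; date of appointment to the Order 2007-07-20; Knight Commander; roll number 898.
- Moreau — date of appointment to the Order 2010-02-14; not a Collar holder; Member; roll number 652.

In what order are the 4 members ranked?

Szabo, Beaumont, Lund, Moreau

By grade within the Order: Szabo (Knight Commander); then Beaumont and Lund (Officer); then Moreau (Member).
Among Beaumont and Lund, by roll number (lower first): Beaumont (593) before Lund (941).
Full order: Szabo, Beaumont, Lund, Moreau.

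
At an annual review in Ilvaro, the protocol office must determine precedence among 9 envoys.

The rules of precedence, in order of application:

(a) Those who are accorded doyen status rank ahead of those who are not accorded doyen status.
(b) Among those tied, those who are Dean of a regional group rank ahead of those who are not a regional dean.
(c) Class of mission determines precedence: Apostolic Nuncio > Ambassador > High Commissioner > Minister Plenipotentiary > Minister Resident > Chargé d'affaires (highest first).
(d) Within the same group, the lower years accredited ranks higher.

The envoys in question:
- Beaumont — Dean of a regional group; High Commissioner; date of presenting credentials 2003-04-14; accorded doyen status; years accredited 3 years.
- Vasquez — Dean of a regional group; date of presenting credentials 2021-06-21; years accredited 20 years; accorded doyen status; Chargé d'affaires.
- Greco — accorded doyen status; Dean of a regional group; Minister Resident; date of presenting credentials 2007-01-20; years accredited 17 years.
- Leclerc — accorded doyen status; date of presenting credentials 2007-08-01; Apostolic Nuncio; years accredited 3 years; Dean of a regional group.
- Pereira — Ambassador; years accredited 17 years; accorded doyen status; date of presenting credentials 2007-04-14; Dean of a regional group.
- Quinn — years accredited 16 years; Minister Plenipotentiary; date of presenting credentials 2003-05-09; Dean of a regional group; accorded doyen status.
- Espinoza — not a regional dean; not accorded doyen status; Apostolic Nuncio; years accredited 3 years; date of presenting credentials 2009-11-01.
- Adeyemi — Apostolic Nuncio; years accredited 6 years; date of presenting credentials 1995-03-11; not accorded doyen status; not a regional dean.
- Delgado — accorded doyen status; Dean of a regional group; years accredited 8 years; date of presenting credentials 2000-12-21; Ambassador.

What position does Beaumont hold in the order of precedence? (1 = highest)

By the first rule: Leclerc, Delgado, Pereira, Beaumont, Quinn, Greco and Vasquez (each accorded doyen status); then Espinoza and Adeyemi (both not accorded doyen status).
Leclerc, Delgado, Pereira, Beaumont, Quinn, Greco and Vasquez are each Dean of a regional group, so the next rule applies.
Among Leclerc, Delgado, Pereira, Beaumont, Quinn, Greco and Vasquez, by class of mission: Leclerc (Apostolic Nuncio) before Delgado and Pereira (Ambassador) before Beaumont (High Commissioner) before Quinn (Minister Plenipotentiary) before Greco (Minister Resident) before Vasquez (Chargé d'affaires).
Among Delgado and Pereira, by years accredited (lower first): Delgado (8 years) before Pereira (17 years).
Espinoza and Adeyemi are each not a regional dean, so the next rule applies.
Espinoza and Adeyemi are each Apostolic Nuncio, so the next rule applies.
Among Espinoza and Adeyemi, by years accredited (lower first): Espinoza (3 years) before Adeyemi (6 years).
Order: Leclerc, Delgado, Pereira, Beaumont, Quinn, Greco, Vasquez, Espinoza, Adeyemi. So position 4.

4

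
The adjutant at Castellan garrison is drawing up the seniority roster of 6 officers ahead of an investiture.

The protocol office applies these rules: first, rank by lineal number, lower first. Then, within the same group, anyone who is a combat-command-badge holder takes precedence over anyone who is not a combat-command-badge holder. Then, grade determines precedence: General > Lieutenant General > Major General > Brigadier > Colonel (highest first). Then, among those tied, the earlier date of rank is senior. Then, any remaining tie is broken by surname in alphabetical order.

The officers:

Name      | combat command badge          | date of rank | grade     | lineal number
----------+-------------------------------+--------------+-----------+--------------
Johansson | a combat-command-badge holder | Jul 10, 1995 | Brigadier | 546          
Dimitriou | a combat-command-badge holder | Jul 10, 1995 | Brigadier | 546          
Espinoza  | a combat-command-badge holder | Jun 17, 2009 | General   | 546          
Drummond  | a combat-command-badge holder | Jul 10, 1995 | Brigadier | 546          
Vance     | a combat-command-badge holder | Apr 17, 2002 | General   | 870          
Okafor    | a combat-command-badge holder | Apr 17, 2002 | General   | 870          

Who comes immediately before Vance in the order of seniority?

By lineal number (lower first): Espinoza, Dimitriou, Drummond and Johansson (each 546); then Okafor and Vance (both 870).
Espinoza, Dimitriou, Drummond and Johansson are each a combat-command-badge holder, so the next rule applies.
Among Espinoza, Dimitriou, Drummond and Johansson, by grade: Espinoza (General) before Dimitriou, Drummond and Johansson (Brigadier).
Dimitriou, Drummond and Johansson all have date of rank Jul 10, 1995, so the next rule applies.
Among Dimitriou, Drummond and Johansson, alphabetically by surname: Dimitriou before Drummond before Johansson.
Okafor and Vance are each a combat-command-badge holder, so the next rule applies.
Okafor and Vance are each General, so the next rule applies.
Okafor and Vance both have date of rank Apr 17, 2002, so the next rule applies.
Among Okafor and Vance, alphabetically by surname: Okafor before Vance.
Order: Espinoza, Dimitriou, Drummond, Johansson, Okafor, Vance.

Okafor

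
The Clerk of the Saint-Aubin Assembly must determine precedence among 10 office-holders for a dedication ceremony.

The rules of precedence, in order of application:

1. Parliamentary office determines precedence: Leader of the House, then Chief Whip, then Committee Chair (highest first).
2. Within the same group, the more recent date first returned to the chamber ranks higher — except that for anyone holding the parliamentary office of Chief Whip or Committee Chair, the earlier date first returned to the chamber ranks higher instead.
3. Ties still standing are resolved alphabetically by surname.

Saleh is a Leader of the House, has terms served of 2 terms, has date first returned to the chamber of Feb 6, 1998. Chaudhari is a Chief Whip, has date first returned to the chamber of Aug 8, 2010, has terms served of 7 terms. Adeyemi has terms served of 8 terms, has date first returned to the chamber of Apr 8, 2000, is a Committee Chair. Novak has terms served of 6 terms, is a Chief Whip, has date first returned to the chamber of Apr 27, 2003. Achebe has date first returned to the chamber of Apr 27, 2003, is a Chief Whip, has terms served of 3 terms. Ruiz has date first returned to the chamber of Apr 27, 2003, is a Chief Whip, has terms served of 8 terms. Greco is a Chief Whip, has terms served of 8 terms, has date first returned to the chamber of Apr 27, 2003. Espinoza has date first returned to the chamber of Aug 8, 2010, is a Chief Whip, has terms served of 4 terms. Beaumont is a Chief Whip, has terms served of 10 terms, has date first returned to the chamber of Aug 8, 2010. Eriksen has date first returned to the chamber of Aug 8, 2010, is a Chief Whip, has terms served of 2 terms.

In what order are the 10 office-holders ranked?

Saleh, Achebe, Greco, Novak, Ruiz, Beaumont, Chaudhari, Eriksen, Espinoza, Adeyemi

By parliamentary office: Saleh (Leader of the House); then Achebe, Greco, Novak, Ruiz, Beaumont, Chaudhari, Eriksen and Espinoza (Chief Whip); then Adeyemi (Committee Chair).
Among Achebe, Greco, Novak, Ruiz, Beaumont, Chaudhari, Eriksen and Espinoza, by date first returned to the chamber (earlier first) (reversed rule for this group): Achebe, Greco, Novak and Ruiz (Apr 27, 2003) before Beaumont, Chaudhari, Eriksen and Espinoza (Aug 8, 2010).
Among Achebe, Greco, Novak and Ruiz, alphabetically by surname: Achebe before Greco before Novak before Ruiz.
Among Beaumont, Chaudhari, Eriksen and Espinoza, alphabetically by surname: Beaumont before Chaudhari before Eriksen before Espinoza.
Full order: Saleh, Achebe, Greco, Novak, Ruiz, Beaumont, Chaudhari, Eriksen, Espinoza, Adeyemi.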